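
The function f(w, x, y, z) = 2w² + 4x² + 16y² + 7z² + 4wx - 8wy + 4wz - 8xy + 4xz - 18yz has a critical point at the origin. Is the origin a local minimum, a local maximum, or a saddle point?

The Hessian at the origin is H = [[4, 4, -8, 4], [4, 8, -8, 4], [-8, -8, 32, -18], [4, 4, -18, 14]].
Applying the same elementary operations to the rows and columns of H produces a congruent diagonal matrix with entries 4, 4, 16, 15/4.
So there are 4 positive pivots.
H is positive definite, so the origin is a strict local minimum.

local minimum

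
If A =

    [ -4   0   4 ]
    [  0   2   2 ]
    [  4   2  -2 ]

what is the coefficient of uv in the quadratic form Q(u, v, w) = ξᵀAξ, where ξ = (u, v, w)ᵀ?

The coefficient of uv is A[1,2] + A[2,1] = 2·0 = 0.

0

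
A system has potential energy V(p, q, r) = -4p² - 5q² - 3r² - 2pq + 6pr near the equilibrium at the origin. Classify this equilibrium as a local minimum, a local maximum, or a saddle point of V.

The Hessian at the origin is H = [[-8, -2, 6], [-2, -10, 0], [6, 0, -6]].
An LDLᵀ factorisation of H has diagonal entries -8, -19/2, -24/19.
So there are 3 negative pivots.
H is negative definite, so the origin is a strict local maximum.

local maximum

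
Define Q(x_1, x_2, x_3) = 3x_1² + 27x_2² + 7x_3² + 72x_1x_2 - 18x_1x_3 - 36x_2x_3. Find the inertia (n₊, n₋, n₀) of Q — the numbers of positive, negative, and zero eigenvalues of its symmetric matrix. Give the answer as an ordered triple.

Write A = [[3, 36, -9], [36, 27, -18], [-9, -18, 7]].
Symmetric row and column elimination reduces A to a congruent diagonal form with pivots 3, -405, 0.
That gives 1 positive, 1 negative, 1 zero pivots.

(1, 1, 1)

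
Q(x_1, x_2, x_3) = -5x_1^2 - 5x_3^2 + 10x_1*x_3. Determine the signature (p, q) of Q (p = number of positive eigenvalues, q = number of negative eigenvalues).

(0, 1)

Write A = [[-5, 0, 5], [0, 0, 0], [5, 0, -5]].
Symmetric row and column elimination reduces A to a congruent diagonal form with pivots -5, 0, 0.
That gives 1 negative, 2 zero pivots.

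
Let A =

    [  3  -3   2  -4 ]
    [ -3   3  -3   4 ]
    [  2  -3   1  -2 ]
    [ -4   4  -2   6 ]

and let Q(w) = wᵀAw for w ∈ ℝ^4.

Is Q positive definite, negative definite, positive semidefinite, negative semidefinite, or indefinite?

indefinite

A is congruent to a diagonal matrix with 3 positive, 1 negative and 0 zero entries, so Q is indefinite.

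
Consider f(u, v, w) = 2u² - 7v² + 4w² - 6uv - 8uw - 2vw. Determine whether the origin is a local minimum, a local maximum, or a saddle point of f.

The Hessian at the origin is H = [[4, -6, -8], [-6, -14, -2], [-8, -2, 8]].
An LDLᵀ factorisation of H has diagonal entries 4, -23, 12/23.
Counting signs: 2 positive, 1 negative.
H is indefinite, so the origin is a saddle point.

saddle point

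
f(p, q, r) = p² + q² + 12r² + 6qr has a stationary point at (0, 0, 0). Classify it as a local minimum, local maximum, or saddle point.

The Hessian at the origin is H = [[2, 0, 0], [0, 2, 6], [0, 6, 24]].
Applying the same elementary operations to the rows and columns of H produces a congruent diagonal matrix with entries 2, 2, 6.
So there are 3 positive pivots.
H is positive definite, so the origin is a strict local minimum.

local minimum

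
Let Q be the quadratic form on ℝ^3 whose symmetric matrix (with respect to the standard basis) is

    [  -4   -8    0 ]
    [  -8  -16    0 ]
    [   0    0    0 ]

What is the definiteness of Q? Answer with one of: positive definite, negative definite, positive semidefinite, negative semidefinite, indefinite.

negative semidefinite

Symmetric row and column elimination reduces A to a congruent diagonal form with pivots -4, 0, 0.
So there are 1 negative, 2 zero pivots.
Hence Q is negative semidefinite.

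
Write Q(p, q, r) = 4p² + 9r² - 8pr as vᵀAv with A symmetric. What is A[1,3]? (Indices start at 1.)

-4

The coefficient of p·r in Q is -8. For a symmetric A this equals A[1,3] + A[3,1] = 2·A[1,3].
So A[1,3] = -8/2 = -4.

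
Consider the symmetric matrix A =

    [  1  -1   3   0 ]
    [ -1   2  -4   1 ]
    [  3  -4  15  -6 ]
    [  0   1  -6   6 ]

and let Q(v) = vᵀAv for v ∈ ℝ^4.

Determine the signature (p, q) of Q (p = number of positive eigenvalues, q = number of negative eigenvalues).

Symmetric row and column elimination reduces A to a congruent diagonal form with pivots 1, 1, 5, 0.
Counting signs: 3 positive, 1 zero.

(3, 0)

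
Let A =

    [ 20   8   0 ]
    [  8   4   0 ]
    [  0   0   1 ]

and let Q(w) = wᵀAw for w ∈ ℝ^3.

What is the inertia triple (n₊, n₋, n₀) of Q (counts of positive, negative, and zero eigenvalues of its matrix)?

Congruent diagonalization of A (simultaneous row and column reduction) yields pivots 20, 4/5, 1.
So there are 3 positive pivots.

(3, 0, 0)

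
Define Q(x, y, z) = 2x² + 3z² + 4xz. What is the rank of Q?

Write A = [[2, 0, 2], [0, 0, 0], [2, 0, 3]].
Congruent diagonalization of A (simultaneous row and column reduction) yields pivots 2, 0, 1.
That gives 2 positive, 1 zero pivots.
The rank is the number of nonzero pivots: 2.

2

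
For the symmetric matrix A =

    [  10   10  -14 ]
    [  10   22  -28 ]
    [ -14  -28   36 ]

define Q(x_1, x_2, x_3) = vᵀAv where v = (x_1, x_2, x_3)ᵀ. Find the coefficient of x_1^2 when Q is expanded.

10

The coefficient of x_1^2 is the diagonal entry A[1,1] = 10.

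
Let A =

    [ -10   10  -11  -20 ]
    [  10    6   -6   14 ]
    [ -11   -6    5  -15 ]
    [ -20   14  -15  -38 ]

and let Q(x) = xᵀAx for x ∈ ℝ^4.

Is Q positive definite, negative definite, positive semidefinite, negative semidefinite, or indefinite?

An LDLᵀ factorisation of A has diagonal entries -10, 16, -77/80, 12/77.
That gives 2 positive, 2 negative pivots.
Hence Q is indefinite.

indefinite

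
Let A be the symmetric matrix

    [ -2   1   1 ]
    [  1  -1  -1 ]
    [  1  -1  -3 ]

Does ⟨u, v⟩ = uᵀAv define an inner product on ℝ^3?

no

Leading principal minors: Δ_1 = -2, Δ_2 = 1, Δ_3 = -2.
The signs alternate starting with Δ_1 < 0, so by Sylvester's criterion Q is negative definite.
⟨·,·⟩ is an inner product exactly when A is positive definite.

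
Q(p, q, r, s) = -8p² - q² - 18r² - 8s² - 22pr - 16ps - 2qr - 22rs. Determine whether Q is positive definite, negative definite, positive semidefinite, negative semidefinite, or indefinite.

negative semidefinite

Write A = [[-8, 0, -11, -8], [0, -1, -1, 0], [-11, -1, -18, -11], [-8, 0, -11, -8]].
Row-reducing A symmetrically gives the diagonal entries -8, -1, -15/8, 0.
That gives 3 negative, 1 zero pivots.
Hence Q is negative semidefinite.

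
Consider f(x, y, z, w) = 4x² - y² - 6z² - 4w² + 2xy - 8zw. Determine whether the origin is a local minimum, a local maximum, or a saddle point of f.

The Hessian at the origin is H = [[8, 2, 0, 0], [2, -2, 0, 0], [0, 0, -12, -8], [0, 0, -8, -8]].
Applying the same elementary operations to the rows and columns of H produces a congruent diagonal matrix with entries 8, -5/2, -12, -8/3.
So there are 1 positive, 3 negative pivots.
H is indefinite, so the origin is a saddle point.

saddle point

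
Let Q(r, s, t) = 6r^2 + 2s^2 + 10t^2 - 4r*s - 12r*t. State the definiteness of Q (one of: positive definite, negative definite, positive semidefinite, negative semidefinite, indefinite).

positive definite

The symmetric matrix is A = [[6, -2, -6], [-2, 2, 0], [-6, 0, 10]].
Symmetric row and column elimination reduces A to a congruent diagonal form with pivots 6, 4/3, 1.
That gives 3 positive pivots.
Hence Q is positive definite.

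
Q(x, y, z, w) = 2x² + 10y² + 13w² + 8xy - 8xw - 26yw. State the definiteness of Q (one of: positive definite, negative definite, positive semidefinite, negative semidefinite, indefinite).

indefinite

Write A = [[2, 4, 0, -4], [4, 10, 0, -13], [0, 0, 0, 0], [-4, -13, 0, 13]].
Row-reducing A symmetrically gives the diagonal entries 2, 2, 0, -15/2.
Counting signs: 2 positive, 1 negative, 1 zero.
Hence Q is indefinite.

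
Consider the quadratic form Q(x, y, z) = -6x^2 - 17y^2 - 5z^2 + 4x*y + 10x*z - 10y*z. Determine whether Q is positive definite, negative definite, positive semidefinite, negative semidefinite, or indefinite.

The symmetric matrix of Q is A = [[-6, 2, 5], [2, -17, -5], [5, -5, -5]].
Leading principal minors: Δ_1 = -6, Δ_2 = 98, Δ_3 = -15.
The signs alternate starting with Δ_1 < 0, so by Sylvester's criterion Q is negative definite.

negative definite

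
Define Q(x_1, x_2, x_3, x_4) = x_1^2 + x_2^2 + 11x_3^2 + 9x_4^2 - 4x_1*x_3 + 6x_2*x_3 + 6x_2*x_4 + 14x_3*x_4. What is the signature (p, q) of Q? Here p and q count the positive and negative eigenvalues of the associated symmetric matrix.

(3, 1)

The symmetric matrix is A = [[1, 0, -2, 0], [0, 1, 3, 3], [-2, 3, 11, 7], [0, 3, 7, 9]].
Applying the same elementary operations to the rows and columns of A produces a congruent diagonal matrix with entries 1, 1, -2, 2.
So there are 3 positive, 1 negative pivots.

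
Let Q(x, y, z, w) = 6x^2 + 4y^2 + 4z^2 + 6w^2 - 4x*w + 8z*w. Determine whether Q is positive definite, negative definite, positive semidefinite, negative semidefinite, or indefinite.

The symmetric matrix of Q is A = [[6, 0, 0, -2], [0, 4, 0, 0], [0, 0, 4, 4], [-2, 0, 4, 6]].
Leading principal minors: Δ_1 = 6, Δ_2 = 24, Δ_3 = 96, Δ_4 = 128.
All leading principal minors are positive, so by Sylvester's criterion Q is positive definite.

positive definite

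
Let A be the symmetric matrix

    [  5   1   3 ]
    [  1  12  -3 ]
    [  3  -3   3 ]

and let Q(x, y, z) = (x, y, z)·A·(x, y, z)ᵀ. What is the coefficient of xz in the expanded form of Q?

The coefficient of xz is A[1,3] + A[3,1] = 2·3 = 6.

6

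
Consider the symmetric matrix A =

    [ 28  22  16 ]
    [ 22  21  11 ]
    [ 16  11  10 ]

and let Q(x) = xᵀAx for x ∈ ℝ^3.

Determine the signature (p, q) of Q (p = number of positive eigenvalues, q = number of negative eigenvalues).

An LDLᵀ factorisation of A has diagonal entries 28, 26/7, 5/26.
That gives 3 positive pivots.

(3, 0)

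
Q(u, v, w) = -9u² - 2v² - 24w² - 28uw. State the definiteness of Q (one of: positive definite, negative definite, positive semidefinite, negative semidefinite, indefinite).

The symmetric matrix is A = [[-9, 0, -14], [0, -2, 0], [-14, 0, -24]].
An LDLᵀ factorisation of A has diagonal entries -9, -2, -20/9.
Counting signs: 3 negative.
Hence Q is negative definite.

negative definite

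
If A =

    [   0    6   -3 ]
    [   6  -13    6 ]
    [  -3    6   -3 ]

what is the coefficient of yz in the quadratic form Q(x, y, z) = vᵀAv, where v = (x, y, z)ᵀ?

The coefficient of yz is A[2,3] + A[3,2] = 2·6 = 12.

12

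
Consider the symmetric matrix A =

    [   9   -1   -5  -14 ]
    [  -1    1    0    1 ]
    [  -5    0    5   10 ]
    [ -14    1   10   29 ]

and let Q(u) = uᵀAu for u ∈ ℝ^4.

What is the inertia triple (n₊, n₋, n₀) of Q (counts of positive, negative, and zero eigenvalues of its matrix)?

(4, 0, 0)

Symmetric row and column elimination reduces A to a congruent diagonal form with pivots 9, 8/9, 15/8, 5.
Counting signs: 4 positive.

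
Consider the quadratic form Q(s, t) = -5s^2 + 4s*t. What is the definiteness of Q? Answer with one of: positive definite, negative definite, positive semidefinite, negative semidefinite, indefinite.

The symmetric matrix is A = [[-5, 2], [2, 0]].
Row-reducing A symmetrically gives the diagonal entries -5, 4/5.
Counting signs: 1 positive, 1 negative.
Hence Q is indefinite.

indefinite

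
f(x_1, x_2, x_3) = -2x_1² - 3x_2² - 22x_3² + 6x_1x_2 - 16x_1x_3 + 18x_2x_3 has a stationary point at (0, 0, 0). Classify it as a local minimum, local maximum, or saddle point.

saddle point

The Hessian at the origin is H = [[-4, 6, -16], [6, -6, 18], [-16, 18, -44]].
Applying the same elementary operations to the rows and columns of H produces a congruent diagonal matrix with entries -4, 3, 8.
Counting signs: 2 positive, 1 negative.
H is indefinite, so the origin is a saddle point.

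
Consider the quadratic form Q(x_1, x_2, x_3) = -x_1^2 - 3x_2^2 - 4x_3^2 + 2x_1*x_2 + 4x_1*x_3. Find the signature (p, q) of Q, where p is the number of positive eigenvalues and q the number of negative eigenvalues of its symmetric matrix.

(1, 2)

The associated matrix is A = [[-1, 1, 2], [1, -3, 0], [2, 0, -4]].
Applying the same elementary operations to the rows and columns of A produces a congruent diagonal matrix with entries -1, -2, 2.
So there are 1 positive, 2 negative pivots.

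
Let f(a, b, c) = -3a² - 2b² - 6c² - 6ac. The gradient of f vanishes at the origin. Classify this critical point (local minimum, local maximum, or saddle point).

The Hessian at the origin is H = [[-6, 0, -6], [0, -4, 0], [-6, 0, -12]].
Row-reducing H symmetrically gives the diagonal entries -6, -4, -6.
Counting signs: 3 negative.
H is negative definite, so the origin is a strict local maximum.

local maximum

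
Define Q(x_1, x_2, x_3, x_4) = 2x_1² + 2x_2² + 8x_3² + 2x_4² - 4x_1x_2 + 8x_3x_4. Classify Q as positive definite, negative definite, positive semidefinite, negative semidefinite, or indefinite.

positive semidefinite

The associated matrix is A = [[2, -2, 0, 0], [-2, 2, 0, 0], [0, 0, 8, 4], [0, 0, 4, 2]].
Symmetric row and column elimination reduces A to a congruent diagonal form with pivots 2, 0, 8, 0.
So there are 2 positive, 2 zero pivots.
Hence Q is positive semidefinite.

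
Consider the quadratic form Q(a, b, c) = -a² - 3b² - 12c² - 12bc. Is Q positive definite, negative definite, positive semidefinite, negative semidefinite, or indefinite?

The associated matrix is A = [[-1, 0, 0], [0, -3, -6], [0, -6, -12]].
Symmetric row and column elimination reduces A to a congruent diagonal form with pivots -1, -3, 0.
That gives 2 negative, 1 zero pivots.
Hence Q is negative semidefinite.

negative semidefinite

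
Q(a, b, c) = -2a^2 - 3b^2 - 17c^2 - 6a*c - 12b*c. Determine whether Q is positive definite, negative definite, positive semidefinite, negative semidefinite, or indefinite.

The associated matrix is A = [[-2, 0, -3], [0, -3, -6], [-3, -6, -17]].
Symmetric row and column elimination reduces A to a congruent diagonal form with pivots -2, -3, -1/2.
That gives 3 negative pivots.
Hence Q is negative definite.

negative definite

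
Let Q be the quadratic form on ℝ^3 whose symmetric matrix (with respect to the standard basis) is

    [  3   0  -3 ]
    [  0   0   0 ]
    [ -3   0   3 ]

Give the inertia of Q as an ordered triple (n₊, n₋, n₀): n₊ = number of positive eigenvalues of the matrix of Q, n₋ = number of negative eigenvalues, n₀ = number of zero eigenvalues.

(1, 0, 2)

Row-reducing A symmetrically gives the diagonal entries 3, 0, 0.
Counting signs: 1 positive, 2 zero.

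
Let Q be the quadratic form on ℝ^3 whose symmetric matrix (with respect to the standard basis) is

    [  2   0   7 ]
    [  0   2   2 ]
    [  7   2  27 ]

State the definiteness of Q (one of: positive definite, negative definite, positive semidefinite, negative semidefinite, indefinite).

Leading principal minors: Δ_1 = 2, Δ_2 = 4, Δ_3 = 2.
All leading principal minors are positive, so by Sylvester's criterion Q is positive definite.

positive definite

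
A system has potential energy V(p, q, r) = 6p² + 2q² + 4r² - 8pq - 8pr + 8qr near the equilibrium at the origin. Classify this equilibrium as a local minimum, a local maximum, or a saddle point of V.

saddle point

The Hessian at the origin is H = [[12, -8, -8], [-8, 4, 8], [-8, 8, 8]].
Row-reducing H symmetrically gives the diagonal entries 12, -4/3, 8.
That gives 2 positive, 1 negative pivots.
H is indefinite, so the origin is a saddle point.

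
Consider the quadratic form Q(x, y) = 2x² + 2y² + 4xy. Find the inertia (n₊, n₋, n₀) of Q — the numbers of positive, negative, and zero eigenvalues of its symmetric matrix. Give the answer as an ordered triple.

The associated matrix is A = [[2, 2], [2, 2]].
Congruent diagonalization of A (simultaneous row and column reduction) yields pivots 2, 0.
Counting signs: 1 positive, 1 zero.

(1, 0, 1)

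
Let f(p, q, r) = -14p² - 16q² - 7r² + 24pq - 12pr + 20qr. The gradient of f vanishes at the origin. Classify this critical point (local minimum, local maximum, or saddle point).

local maximum

The Hessian at the origin is H = [[-28, 24, -12], [24, -32, 20], [-12, 20, -14]].
Congruent diagonalization of H (simultaneous row and column reduction) yields pivots -28, -80/7, -3/5.
That gives 3 negative pivots.
H is negative definite, so the origin is a strict local maximum.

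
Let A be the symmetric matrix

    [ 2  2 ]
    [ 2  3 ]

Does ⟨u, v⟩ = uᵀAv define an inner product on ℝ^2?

Congruent diagonalization of A (simultaneous row and column reduction) yields pivots 2, 1.
That gives 2 positive pivots.
Hence Q is positive definite.
⟨·,·⟩ is an inner product exactly when A is positive definite.

yes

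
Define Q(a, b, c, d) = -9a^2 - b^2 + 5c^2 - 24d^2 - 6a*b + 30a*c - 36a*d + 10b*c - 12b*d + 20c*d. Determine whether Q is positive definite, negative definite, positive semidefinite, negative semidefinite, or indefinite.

The associated matrix is A = [[-9, -3, 15, -18], [-3, -1, 5, -6], [15, 5, 5, 10], [-18, -6, 10, -24]].
Applying the same elementary operations to the rows and columns of A produces a congruent diagonal matrix with entries -9, 0, 30, -4/3.
That gives 1 positive, 2 negative, 1 zero pivots.
Hence Q is indefinite.

indefinite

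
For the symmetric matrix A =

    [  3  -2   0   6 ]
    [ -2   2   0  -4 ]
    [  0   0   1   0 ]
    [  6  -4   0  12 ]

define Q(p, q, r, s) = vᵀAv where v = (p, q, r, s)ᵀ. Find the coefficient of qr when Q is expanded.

The coefficient of qr is A[2,3] + A[3,2] = 2·0 = 0.

0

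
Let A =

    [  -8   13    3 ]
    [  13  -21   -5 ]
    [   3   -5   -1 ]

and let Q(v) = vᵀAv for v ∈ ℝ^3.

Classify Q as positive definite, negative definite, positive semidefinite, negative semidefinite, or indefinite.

indefinite

Symmetric row and column elimination reduces A to a congruent diagonal form with pivots -8, 1/8, 0.
So there are 1 positive, 1 negative, 1 zero pivots.
Hence Q is indefinite.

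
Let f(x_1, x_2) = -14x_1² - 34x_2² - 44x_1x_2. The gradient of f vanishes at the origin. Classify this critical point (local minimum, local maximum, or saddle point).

The Hessian at the origin is H = [[-28, -44], [-44, -68]].
det H = -28·-68 − (-44)² = -32 < 0, so H is indefinite.
Therefore the origin is a saddle point.

saddle point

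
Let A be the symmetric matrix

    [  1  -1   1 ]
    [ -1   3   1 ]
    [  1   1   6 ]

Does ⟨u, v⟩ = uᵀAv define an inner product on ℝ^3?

yes

Congruent diagonalization of A (simultaneous row and column reduction) yields pivots 1, 2, 3.
That gives 3 positive pivots.
Hence Q is positive definite.
⟨·,·⟩ is an inner product exactly when A is positive definite.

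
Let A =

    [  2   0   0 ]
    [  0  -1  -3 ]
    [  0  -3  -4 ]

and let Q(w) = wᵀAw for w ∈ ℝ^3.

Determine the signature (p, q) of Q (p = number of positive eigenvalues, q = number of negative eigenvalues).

Symmetric row and column elimination reduces A to a congruent diagonal form with pivots 2, -1, 5.
That gives 2 positive, 1 negative pivots.

(2, 1)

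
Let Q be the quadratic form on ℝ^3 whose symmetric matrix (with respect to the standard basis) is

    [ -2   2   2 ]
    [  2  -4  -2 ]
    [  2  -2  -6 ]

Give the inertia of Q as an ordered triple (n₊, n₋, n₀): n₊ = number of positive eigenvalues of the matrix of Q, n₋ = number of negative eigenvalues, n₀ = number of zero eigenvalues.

Congruent diagonalization of A (simultaneous row and column reduction) yields pivots -2, -2, -4.
Counting signs: 3 negative.

(0, 3, 0)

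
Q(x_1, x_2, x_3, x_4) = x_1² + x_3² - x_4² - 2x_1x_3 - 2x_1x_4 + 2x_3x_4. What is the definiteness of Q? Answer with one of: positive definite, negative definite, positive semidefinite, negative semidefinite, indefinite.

The symmetric matrix is A = [[1, 0, -1, -1], [0, 0, 0, 0], [-1, 0, 1, 1], [-1, 0, 1, -1]].
Symmetric row and column elimination reduces A to a congruent diagonal form with pivots 1, 0, 0, -2.
So there are 1 positive, 1 negative, 2 zero pivots.
Hence Q is indefinite.

indefinite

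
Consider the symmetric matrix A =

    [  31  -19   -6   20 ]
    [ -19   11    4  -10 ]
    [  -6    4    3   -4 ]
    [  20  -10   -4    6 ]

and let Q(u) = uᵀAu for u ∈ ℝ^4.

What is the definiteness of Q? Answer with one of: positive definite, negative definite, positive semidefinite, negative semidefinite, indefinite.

indefinite

Symmetric row and column elimination reduces A to a congruent diagonal form with pivots 31, -20/31, 2, 1/2.
So there are 3 positive, 1 negative pivots.
Hence Q is indefinite.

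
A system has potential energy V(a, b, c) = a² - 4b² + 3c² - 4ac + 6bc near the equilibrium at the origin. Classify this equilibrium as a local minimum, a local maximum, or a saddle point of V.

saddle point

The Hessian at the origin is H = [[2, 0, -4], [0, -8, 6], [-4, 6, 6]].
Symmetric row and column elimination reduces H to a congruent diagonal form with pivots 2, -8, 5/2.
So there are 2 positive, 1 negative pivots.
H is indefinite, so the origin is a saddle point.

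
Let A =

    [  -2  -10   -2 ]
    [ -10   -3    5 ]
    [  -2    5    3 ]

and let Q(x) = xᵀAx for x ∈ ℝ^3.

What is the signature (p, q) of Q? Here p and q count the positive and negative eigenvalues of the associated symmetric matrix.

(2, 1)

Symmetric row and column elimination reduces A to a congruent diagonal form with pivots -2, 47, 10/47.
So there are 2 positive, 1 negative pivots.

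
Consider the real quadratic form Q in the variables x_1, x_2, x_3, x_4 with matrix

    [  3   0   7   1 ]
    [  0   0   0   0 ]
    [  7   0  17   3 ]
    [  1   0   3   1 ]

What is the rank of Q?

2

Symmetric row and column elimination reduces A to a congruent diagonal form with pivots 3, 0, 2/3, 0.
That gives 2 positive, 2 zero pivots.
The rank is the number of nonzero pivots: 2.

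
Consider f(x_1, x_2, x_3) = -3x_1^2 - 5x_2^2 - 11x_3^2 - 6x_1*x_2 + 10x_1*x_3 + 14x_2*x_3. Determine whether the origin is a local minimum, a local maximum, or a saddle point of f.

local maximum

The Hessian at the origin is H = [[-6, -6, 10], [-6, -10, 14], [10, 14, -22]].
Symmetric row and column elimination reduces H to a congruent diagonal form with pivots -6, -4, -4/3.
Counting signs: 3 negative.
H is negative definite, so the origin is a strict local maximum.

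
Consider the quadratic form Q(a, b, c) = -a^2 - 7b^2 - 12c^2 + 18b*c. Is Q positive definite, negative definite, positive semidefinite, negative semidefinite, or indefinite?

negative definite

The associated matrix is A = [[-1, 0, 0], [0, -7, 9], [0, 9, -12]].
Applying the same elementary operations to the rows and columns of A produces a congruent diagonal matrix with entries -1, -7, -3/7.
So there are 3 negative pivots.
Hence Q is negative definite.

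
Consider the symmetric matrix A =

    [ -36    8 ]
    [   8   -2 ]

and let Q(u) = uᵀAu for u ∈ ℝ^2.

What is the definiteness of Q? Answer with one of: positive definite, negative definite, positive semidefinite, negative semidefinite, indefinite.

Leading principal minors: Δ_1 = -36, Δ_2 = 8.
The signs alternate starting with Δ_1 < 0, so by Sylvester's criterion Q is negative definite.

negative definite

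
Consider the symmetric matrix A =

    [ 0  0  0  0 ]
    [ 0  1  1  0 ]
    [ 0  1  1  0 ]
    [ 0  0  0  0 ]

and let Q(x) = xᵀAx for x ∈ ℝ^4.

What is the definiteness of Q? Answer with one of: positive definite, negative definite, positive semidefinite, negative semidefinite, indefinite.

Applying the same elementary operations to the rows and columns of A produces a congruent diagonal matrix with entries 0, 1, 0, 0.
So there are 1 positive, 3 zero pivots.
Hence Q is positive semidefinite.

positive semidefinite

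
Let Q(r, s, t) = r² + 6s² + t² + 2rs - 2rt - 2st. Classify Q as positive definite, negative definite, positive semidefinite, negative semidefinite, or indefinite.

Write A = [[1, 1, -1], [1, 6, -1], [-1, -1, 1]].
Congruent diagonalization of A (simultaneous row and column reduction) yields pivots 1, 5, 0.
Counting signs: 2 positive, 1 zero.
Hence Q is positive semidefinite.

positive semidefinite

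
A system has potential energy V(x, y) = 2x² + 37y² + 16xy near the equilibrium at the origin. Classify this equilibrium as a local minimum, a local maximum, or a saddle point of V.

local minimum

The Hessian at the origin is H = [[4, 16], [16, 74]].
det H = 4·74 − (16)² = 40 > 0 and H[1,1] = 4 > 0, so H is positive definite.
Therefore the origin is a local minimum.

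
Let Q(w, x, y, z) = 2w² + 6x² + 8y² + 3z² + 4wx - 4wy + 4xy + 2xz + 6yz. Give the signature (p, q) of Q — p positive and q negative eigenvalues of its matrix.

(4, 0)

Write A = [[2, 2, -2, 0], [2, 6, 2, 1], [-2, 2, 8, 3], [0, 1, 3, 3]].
Row-reducing A symmetrically gives the diagonal entries 2, 4, 2, 3/4.
That gives 4 positive pivots.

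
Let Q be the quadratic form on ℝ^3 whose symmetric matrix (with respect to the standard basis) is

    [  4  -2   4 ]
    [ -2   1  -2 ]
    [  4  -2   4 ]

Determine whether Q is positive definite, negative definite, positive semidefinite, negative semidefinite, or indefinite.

positive semidefinite

Row-reducing A symmetrically gives the diagonal entries 4, 0, 0.
Counting signs: 1 positive, 2 zero.
Hence Q is positive semidefinite.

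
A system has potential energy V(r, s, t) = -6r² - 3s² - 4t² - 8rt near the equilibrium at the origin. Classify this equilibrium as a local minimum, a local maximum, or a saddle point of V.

local maximum

The Hessian at the origin is H = [[-12, 0, -8], [0, -6, 0], [-8, 0, -8]].
Applying the same elementary operations to the rows and columns of H produces a congruent diagonal matrix with entries -12, -6, -8/3.
So there are 3 negative pivots.
H is negative definite, so the origin is a strict local maximum.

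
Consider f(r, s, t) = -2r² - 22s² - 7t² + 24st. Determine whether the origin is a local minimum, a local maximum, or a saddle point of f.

The Hessian at the origin is H = [[-4, 0, 0], [0, -44, 24], [0, 24, -14]].
Symmetric row and column elimination reduces H to a congruent diagonal form with pivots -4, -44, -10/11.
Counting signs: 3 negative.
H is negative definite, so the origin is a strict local maximum.

local maximum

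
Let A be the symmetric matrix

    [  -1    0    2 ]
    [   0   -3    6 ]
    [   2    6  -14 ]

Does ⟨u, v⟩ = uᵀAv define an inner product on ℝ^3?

no

Row-reducing A symmetrically gives the diagonal entries -1, -3, 2.
So there are 1 positive, 2 negative pivots.
Hence Q is indefinite.
⟨·,·⟩ is an inner product exactly when A is positive definite.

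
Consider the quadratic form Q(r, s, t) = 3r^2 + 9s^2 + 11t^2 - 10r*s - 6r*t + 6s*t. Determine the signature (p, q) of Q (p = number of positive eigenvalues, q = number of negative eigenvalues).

The associated matrix is A = [[3, -5, -3], [-5, 9, 3], [-3, 3, 11]].
An LDLᵀ factorisation of A has diagonal entries 3, 2/3, 2.
That gives 3 positive pivots.

(3, 0)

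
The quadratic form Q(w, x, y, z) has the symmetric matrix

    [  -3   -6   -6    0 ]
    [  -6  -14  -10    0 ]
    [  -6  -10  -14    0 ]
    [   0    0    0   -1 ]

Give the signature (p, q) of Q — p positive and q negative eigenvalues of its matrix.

(0, 3)

Congruent diagonalization of A (simultaneous row and column reduction) yields pivots -3, -2, 0, -1.
So there are 3 negative, 1 zero pivots.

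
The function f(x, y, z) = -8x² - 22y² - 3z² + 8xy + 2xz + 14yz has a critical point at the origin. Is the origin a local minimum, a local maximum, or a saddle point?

local maximum

The Hessian at the origin is H = [[-16, 8, 2], [8, -44, 14], [2, 14, -6]].
Row-reducing H symmetrically gives the diagonal entries -16, -40, -1/8.
So there are 3 negative pivots.
H is negative definite, so the origin is a strict local maximum.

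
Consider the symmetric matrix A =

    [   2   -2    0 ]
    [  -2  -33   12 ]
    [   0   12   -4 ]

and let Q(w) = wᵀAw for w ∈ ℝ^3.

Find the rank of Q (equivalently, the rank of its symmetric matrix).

3

Row-reducing A symmetrically gives the diagonal entries 2, -35, 4/35.
So there are 2 positive, 1 negative pivots.
The rank is the number of nonzero pivots: 3.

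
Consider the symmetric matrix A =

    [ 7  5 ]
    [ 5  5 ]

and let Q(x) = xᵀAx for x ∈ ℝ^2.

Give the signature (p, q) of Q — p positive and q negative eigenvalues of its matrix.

Applying the same elementary operations to the rows and columns of A produces a congruent diagonal matrix with entries 7, 10/7.
That gives 2 positive pivots.

(2, 0)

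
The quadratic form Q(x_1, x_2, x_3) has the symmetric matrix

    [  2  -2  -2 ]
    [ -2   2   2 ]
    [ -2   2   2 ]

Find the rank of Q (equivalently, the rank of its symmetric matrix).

Applying the same elementary operations to the rows and columns of A produces a congruent diagonal matrix with entries 2, 0, 0.
Counting signs: 1 positive, 2 zero.
The rank is the number of nonzero pivots: 1.

1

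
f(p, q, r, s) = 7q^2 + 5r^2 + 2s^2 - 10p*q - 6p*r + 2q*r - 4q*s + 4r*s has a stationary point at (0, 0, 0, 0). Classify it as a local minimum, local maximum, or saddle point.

The Hessian at the origin is H = [[0, -10, -6, 0], [-10, 14, 2, -4], [-6, 2, 10, 4], [0, -4, 4, 4]].
H is indefinite, so the origin is a saddle point.

saddle point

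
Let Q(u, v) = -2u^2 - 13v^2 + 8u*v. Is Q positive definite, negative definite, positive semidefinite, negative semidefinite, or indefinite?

negative definite

The symmetric matrix of Q is A = [[-2, 4], [4, -13]].
Leading principal minors: Δ_1 = -2, Δ_2 = 10.
The signs alternate starting with Δ_1 < 0, so by Sylvester's criterion Q is negative definite.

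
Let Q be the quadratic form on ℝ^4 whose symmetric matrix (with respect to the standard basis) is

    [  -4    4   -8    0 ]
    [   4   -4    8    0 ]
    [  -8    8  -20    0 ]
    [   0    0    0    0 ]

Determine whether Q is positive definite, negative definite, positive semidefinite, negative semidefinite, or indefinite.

Applying the same elementary operations to the rows and columns of A produces a congruent diagonal matrix with entries -4, 0, -4, 0.
So there are 2 negative, 2 zero pivots.
Hence Q is negative semidefinite.

negative semidefinite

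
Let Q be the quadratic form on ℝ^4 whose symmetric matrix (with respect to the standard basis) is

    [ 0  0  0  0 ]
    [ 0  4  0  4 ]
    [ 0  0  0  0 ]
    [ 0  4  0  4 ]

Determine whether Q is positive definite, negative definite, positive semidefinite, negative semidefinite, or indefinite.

positive semidefinite

Congruent diagonalization of A (simultaneous row and column reduction) yields pivots 0, 4, 0, 0.
Counting signs: 1 positive, 3 zero.
Hence Q is positive semidefinite.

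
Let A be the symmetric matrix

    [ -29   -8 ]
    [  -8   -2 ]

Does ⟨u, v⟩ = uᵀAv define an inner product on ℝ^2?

no

Row-reducing A symmetrically gives the diagonal entries -29, 6/29.
So there are 1 positive, 1 negative pivots.
Hence Q is indefinite.
⟨·,·⟩ is an inner product exactly when A is positive definite.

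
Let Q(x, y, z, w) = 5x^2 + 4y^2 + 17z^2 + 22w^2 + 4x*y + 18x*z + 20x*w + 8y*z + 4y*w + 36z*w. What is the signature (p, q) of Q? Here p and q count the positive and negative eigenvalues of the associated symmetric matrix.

The associated matrix is A = [[5, 2, 9, 10], [2, 4, 4, 2], [9, 4, 17, 18], [10, 2, 18, 22]].
Applying the same elementary operations to the rows and columns of A produces a congruent diagonal matrix with entries 5, 16/5, 3/4, 2/3.
Counting signs: 4 positive.

(4, 0)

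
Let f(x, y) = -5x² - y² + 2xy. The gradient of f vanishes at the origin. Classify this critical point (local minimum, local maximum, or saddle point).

local maximum

The Hessian at the origin is H = [[-10, 2], [2, -2]].
det H = -10·-2 − (2)² = 16 > 0 and H[1,1] = -10 < 0, so H is negative definite.
Therefore the origin is a local maximum.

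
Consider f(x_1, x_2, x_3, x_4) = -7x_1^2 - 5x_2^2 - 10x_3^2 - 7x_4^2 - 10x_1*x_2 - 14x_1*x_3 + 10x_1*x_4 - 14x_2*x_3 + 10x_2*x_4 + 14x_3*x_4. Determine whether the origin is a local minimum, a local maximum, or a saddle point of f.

The Hessian at the origin is H = [[-14, -10, -14, 10], [-10, -10, -14, 10], [-14, -14, -20, 14], [10, 10, 14, -14]].
Congruent diagonalization of H (simultaneous row and column reduction) yields pivots -14, -20/7, -2/5, -4.
Counting signs: 4 negative.
H is negative definite, so the origin is a strict local maximum.

local maximum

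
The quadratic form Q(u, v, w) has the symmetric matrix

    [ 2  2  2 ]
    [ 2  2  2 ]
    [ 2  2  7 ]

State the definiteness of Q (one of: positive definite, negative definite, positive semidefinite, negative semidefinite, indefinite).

Row-reducing A symmetrically gives the diagonal entries 2, 0, 5.
So there are 2 positive, 1 zero pivots.
Hence Q is positive semidefinite.

positive semidefinite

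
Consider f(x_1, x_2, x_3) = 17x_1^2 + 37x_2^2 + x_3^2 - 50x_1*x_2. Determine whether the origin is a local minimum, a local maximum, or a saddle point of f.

The Hessian at the origin is H = [[34, -50, 0], [-50, 74, 0], [0, 0, 2]].
Congruent diagonalization of H (simultaneous row and column reduction) yields pivots 34, 8/17, 2.
That gives 3 positive pivots.
H is positive definite, so the origin is a strict local minimum.

local minimum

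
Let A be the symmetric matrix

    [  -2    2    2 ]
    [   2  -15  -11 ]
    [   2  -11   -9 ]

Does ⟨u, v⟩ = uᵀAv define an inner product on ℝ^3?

Leading principal minors: Δ_1 = -2, Δ_2 = 26, Δ_3 = -20.
The signs alternate starting with Δ_1 < 0, so by Sylvester's criterion Q is negative definite.
⟨·,·⟩ is an inner product exactly when A is positive definite.

no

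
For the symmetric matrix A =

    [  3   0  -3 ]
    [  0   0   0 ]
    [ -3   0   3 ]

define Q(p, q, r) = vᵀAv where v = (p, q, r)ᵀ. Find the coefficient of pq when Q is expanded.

The coefficient of pq is A[1,2] + A[2,1] = 2·0 = 0.

0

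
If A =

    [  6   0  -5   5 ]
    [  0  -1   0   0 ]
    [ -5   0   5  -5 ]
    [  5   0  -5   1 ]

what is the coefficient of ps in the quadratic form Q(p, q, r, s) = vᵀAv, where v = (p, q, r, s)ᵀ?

10

The coefficient of ps is A[1,4] + A[4,1] = 2·5 = 10.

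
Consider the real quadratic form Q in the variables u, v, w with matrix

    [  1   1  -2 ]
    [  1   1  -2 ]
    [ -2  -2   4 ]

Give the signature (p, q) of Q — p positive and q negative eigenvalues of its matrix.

Applying the same elementary operations to the rows and columns of A produces a congruent diagonal matrix with entries 1, 0, 0.
That gives 1 positive, 2 zero pivots.

(1, 0)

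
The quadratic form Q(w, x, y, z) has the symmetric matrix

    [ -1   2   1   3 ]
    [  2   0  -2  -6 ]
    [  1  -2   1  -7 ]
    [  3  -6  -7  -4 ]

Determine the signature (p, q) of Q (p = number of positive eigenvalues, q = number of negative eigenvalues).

Applying the same elementary operations to the rows and columns of A produces a congruent diagonal matrix with entries -1, 4, 2, -3.
Counting signs: 2 positive, 2 negative.

(2, 2)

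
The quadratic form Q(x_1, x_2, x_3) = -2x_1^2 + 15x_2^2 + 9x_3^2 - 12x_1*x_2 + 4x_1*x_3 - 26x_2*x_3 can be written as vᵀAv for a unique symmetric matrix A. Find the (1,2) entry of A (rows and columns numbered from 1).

The coefficient of x_1·x_2 in Q is -12. For a symmetric A this equals A[1,2] + A[2,1] = 2·A[1,2].
So A[1,2] = -12/2 = -6.

-6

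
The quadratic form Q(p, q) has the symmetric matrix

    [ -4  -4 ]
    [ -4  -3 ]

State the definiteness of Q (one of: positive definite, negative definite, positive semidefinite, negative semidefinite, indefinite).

For the 2×2 matrix [[-4, -4], [-4, -3]]: det = -4·-3 − (-4)² = -4, trace = -7.
det < 0 so the eigenvalues have opposite signs; the form is indefinite.

indefinite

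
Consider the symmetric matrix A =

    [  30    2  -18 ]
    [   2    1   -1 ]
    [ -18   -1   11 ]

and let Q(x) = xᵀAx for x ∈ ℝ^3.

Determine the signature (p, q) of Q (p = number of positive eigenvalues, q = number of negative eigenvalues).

(3, 0)

Row-reducing A symmetrically gives the diagonal entries 30, 13/15, 2/13.
Counting signs: 3 positive.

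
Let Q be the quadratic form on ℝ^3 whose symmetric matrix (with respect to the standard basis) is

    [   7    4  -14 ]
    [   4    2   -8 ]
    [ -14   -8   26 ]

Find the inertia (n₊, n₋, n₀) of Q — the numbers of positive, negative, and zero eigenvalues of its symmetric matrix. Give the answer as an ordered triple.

Applying the same elementary operations to the rows and columns of A produces a congruent diagonal matrix with entries 7, -2/7, -2.
That gives 1 positive, 2 negative pivots.

(1, 2, 0)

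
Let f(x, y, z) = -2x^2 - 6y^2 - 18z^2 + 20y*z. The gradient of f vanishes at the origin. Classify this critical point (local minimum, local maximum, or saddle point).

The Hessian at the origin is H = [[-4, 0, 0], [0, -12, 20], [0, 20, -36]].
Applying the same elementary operations to the rows and columns of H produces a congruent diagonal matrix with entries -4, -12, -8/3.
So there are 3 negative pivots.
H is negative definite, so the origin is a strict local maximum.

local maximum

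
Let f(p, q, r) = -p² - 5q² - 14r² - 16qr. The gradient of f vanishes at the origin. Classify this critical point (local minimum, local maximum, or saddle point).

local maximum

The Hessian at the origin is H = [[-2, 0, 0], [0, -10, -16], [0, -16, -28]].
Symmetric row and column elimination reduces H to a congruent diagonal form with pivots -2, -10, -12/5.
That gives 3 negative pivots.
H is negative definite, so the origin is a strict local maximum.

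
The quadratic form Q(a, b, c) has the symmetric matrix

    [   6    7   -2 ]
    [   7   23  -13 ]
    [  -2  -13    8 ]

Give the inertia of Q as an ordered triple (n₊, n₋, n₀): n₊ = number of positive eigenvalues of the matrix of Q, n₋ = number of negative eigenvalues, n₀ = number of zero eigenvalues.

(2, 1, 0)

Row-reducing A symmetrically gives the diagonal entries 6, 89/6, -30/89.
So there are 2 positive, 1 negative pivots.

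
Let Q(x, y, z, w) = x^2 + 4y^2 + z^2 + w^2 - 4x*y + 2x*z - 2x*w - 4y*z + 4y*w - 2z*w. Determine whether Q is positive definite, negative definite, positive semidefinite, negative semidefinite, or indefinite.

positive semidefinite

The symmetric matrix is A = [[1, -2, 1, -1], [-2, 4, -2, 2], [1, -2, 1, -1], [-1, 2, -1, 1]].
Symmetric row and column elimination reduces A to a congruent diagonal form with pivots 1, 0, 0, 0.
Counting signs: 1 positive, 3 zero.
Hence Q is positive semidefinite.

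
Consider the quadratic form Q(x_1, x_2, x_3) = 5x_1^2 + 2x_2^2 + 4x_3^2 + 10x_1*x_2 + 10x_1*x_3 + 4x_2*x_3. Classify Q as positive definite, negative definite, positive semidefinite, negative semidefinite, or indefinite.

indefinite

Write A = [[5, 5, 5], [5, 2, 2], [5, 2, 4]].
Applying the same elementary operations to the rows and columns of A produces a congruent diagonal matrix with entries 5, -3, 2.
So there are 2 positive, 1 negative pivots.
Hence Q is indefinite.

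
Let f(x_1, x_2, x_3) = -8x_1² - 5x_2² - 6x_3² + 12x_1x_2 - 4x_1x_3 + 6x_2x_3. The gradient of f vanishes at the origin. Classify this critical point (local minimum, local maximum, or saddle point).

The Hessian at the origin is H = [[-16, 12, -4], [12, -10, 6], [-4, 6, -12]].
Row-reducing H symmetrically gives the diagonal entries -16, -1, -2.
Counting signs: 3 negative.
H is negative definite, so the origin is a strict local maximum.

local maximum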